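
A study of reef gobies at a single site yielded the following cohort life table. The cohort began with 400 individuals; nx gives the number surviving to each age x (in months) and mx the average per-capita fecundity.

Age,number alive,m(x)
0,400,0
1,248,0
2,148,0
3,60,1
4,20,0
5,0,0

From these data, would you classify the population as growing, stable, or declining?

declining

lx = nx/n0 = nx/400: 1, 0.62, 0.37, 0.15, 0.05, 0
R0 = Σ lx·mx = 0 + 0 + 0 + 0.15 + 0 + 0 = 0.15
R0 < 1, so the population is declining.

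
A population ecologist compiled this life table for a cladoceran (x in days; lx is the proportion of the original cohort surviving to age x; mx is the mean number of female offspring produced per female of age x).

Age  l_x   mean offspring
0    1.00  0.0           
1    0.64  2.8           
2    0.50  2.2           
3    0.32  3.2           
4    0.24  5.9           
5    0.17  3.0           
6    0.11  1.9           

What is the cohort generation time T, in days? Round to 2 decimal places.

2.73

lx·mx: 0, 1.792, 1.1, 1.024, 1.416, 0.51, 0.209 → R0 = 6.051
x·lx·mx: 0, 1.792, 2.2, 3.072, 5.664, 2.55, 1.254 → Σ = 16.532
T = 16.532 / 6.051 = 2.73211… → 2.73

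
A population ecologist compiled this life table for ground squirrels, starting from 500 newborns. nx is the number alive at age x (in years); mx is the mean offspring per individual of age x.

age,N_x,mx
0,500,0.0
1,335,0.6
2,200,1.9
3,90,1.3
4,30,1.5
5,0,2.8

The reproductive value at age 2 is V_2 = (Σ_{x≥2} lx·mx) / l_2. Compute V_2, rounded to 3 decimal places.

lx = nx/n0 = nx/500: 1, 0.67, 0.4, 0.18, 0.06, 0
lx·mx for x ≥ 2: 0.76, 0.234, 0.09, 0 → sum = 1.084
V_2 = 1.084 / l_2 = 1.084 / 0.4 = 2.71 → 2.710

2.710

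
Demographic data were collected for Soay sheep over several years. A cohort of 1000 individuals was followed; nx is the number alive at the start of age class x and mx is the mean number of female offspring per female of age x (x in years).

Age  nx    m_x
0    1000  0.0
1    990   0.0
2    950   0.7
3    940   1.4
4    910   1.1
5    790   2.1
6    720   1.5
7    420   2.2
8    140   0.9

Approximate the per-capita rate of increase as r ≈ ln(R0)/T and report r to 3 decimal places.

lx = nx/n0 = nx/1000: 1, 0.99, 0.95, 0.94, 0.91, 0.79, 0.72, 0.42, 0.14
R0 = Σ lx·mx = 0 + 0 + 0.665 + 1.316 + 1.001 + 1.659 + 1.08 + 0.924 + 0.126 = 6.771
Σ x·lx·mx = 31.533; T = 31.533/6.771 = 4.65707…
r ≈ ln(R0)/T = ln(6.771)/4.65707… = 0.4107… → 0.411

0.411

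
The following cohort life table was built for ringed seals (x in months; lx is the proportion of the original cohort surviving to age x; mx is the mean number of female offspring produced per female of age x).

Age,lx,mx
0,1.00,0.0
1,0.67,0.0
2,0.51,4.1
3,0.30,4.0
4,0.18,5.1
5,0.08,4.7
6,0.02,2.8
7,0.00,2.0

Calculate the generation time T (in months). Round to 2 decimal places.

2.95

lx·mx: 0, 0, 2.091, 1.2, 0.918, 0.376, 0.056, 0 → R0 = 4.641
x·lx·mx: 0, 0, 4.182, 3.6, 3.672, 1.88, 0.336, 0 → Σ = 13.67
T = 13.67 / 4.641 = 2.945486… → 2.95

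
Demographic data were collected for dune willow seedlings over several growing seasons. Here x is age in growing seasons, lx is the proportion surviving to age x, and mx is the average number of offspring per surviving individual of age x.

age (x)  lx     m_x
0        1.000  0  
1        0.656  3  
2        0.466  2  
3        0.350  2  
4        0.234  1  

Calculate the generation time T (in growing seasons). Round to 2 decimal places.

lx·mx: 0, 1.968, 0.932, 0.7, 0.234 → R0 = 3.834
x·lx·mx: 0, 1.968, 1.864, 2.1, 0.936 → Σ = 6.868
T = 6.868 / 3.834 = 1.791341… → 1.79

1.79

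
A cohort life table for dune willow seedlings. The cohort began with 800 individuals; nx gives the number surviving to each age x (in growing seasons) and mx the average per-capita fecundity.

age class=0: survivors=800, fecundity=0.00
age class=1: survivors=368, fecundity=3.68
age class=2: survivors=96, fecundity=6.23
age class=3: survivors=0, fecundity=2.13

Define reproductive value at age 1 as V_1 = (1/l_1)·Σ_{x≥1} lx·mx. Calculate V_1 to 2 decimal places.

5.31

lx = nx/n0 = nx/800: 1, 0.46, 0.12, 0
lx·mx for x ≥ 1: 1.6928, 0.7476, 0 → sum = 2.4404
V_1 = 2.4404 / l_1 = 2.4404 / 0.46 = 5.305217… → 5.31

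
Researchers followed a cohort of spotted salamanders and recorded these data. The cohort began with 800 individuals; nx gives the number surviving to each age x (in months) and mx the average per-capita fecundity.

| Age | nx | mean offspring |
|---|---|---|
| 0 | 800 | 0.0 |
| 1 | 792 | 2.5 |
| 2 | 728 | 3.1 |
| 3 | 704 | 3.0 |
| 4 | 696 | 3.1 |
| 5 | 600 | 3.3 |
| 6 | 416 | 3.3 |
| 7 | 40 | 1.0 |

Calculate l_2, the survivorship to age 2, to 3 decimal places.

0.910

l_2 = n_2/n_0 = 728/800 = 0.91 → 0.910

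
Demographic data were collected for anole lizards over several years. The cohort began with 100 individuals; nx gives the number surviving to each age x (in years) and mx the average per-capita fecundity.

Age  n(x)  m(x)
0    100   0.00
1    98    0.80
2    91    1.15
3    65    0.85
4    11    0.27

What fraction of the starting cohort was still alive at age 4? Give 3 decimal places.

l_4 = n_4/n_0 = 11/100 = 0.11 → 0.110

0.110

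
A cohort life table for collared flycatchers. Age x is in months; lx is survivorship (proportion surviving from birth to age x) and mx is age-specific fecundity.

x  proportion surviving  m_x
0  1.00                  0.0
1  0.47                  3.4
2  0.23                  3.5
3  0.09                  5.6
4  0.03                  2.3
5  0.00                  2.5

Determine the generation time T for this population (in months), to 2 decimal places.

1.68

lx·mx: 0, 1.598, 0.805, 0.504, 0.069, 0 → R0 = 2.976
x·lx·mx: 0, 1.598, 1.61, 1.512, 0.276, 0 → Σ = 4.996
T = 4.996 / 2.976 = 1.678763… → 1.68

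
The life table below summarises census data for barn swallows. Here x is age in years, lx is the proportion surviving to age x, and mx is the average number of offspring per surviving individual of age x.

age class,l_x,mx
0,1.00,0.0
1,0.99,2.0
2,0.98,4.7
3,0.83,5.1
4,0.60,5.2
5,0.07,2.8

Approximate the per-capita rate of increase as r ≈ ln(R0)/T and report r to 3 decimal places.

1.002

R0 = Σ lx·mx = 0 + 1.98 + 4.606 + 4.233 + 3.12 + 0.196 = 14.135
Σ x·lx·mx = 37.351; T = 37.351/14.135 = 2.64245…
r ≈ ln(R0)/T = ln(14.135)/2.64245… = 1.00235… → 1.002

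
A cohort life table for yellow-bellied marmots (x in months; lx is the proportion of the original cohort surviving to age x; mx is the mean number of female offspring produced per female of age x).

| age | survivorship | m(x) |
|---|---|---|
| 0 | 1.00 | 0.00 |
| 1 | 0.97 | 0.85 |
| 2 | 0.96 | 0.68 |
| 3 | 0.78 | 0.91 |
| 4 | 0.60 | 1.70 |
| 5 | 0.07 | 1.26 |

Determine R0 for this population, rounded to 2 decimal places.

3.30

lx·mx by age: 0, 0.8245, 0.6528, 0.7098, 1.02, 0.0882
R0 = Σ lx·mx = 3.2953 → 3.30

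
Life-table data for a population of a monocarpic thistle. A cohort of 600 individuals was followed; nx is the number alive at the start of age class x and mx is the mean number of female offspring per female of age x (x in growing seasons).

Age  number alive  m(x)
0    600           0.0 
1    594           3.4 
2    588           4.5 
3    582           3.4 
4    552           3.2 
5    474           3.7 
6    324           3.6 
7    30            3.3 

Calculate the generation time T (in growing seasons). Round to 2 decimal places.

lx = nx/n0 = nx/600: 1, 0.99, 0.98, 0.97, 0.92, 0.79, 0.54, 0.05
lx·mx: 0, 3.366, 4.41, 3.298, 2.944, 2.923, 1.944, 0.165 → R0 = 19.05
x·lx·mx: 0, 3.366, 8.82, 9.894, 11.776, 14.615, 11.664, 1.155 → Σ = 61.29
T = 61.29 / 19.05 = 3.217323… → 3.22

3.22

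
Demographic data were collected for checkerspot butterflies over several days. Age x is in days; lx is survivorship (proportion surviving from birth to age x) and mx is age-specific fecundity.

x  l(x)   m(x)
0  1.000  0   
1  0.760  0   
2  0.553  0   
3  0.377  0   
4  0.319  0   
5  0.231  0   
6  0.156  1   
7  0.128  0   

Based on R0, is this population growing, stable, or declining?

declining

R0 = Σ lx·mx = 0 + 0 + 0 + 0 + 0 + 0 + 0.156 + 0 = 0.156
R0 < 1, so the population is declining.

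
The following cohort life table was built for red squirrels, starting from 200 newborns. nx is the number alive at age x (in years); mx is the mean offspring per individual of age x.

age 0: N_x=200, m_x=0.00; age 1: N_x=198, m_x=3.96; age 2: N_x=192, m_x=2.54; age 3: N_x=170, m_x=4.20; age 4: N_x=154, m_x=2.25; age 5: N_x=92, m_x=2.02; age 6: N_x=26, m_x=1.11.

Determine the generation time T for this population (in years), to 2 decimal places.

2.51

lx = nx/n0 = nx/200: 1, 0.99, 0.96, 0.85, 0.77, 0.46, 0.13
lx·mx: 0, 3.9204, 2.4384, 3.57, 1.7325, 0.9292, 0.1443 → R0 = 12.7348
x·lx·mx: 0, 3.9204, 4.8768, 10.71, 6.93, 4.646, 0.8658 → Σ = 31.949
T = 31.949 / 12.7348 = 2.508795… → 2.51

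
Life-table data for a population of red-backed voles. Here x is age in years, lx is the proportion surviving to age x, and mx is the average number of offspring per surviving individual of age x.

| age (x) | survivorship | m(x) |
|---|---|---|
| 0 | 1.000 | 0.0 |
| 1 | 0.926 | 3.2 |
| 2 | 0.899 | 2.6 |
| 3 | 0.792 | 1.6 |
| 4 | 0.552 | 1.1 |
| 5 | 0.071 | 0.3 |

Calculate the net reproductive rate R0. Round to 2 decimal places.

7.20

lx·mx by age: 0, 2.9632, 2.3374, 1.2672, 0.6072, 0.0213
R0 = Σ lx·mx = 7.1963 → 7.20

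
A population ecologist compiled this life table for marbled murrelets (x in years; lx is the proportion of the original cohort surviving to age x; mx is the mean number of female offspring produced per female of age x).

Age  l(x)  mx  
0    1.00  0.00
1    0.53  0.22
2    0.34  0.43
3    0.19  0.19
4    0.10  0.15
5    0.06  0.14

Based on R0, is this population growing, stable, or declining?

R0 = Σ lx·mx = 0 + 0.1166 + 0.1462 + 0.0361 + 0.015 + 0.0084 = 0.3223
R0 < 1, so the population is declining.

declining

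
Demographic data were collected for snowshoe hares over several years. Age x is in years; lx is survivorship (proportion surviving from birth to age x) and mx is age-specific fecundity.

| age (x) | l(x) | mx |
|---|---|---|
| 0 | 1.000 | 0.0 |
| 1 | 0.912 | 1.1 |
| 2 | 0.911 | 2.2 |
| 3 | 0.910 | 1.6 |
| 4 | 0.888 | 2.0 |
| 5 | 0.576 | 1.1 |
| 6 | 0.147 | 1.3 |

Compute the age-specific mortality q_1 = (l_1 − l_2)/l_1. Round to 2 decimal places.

q_1 = (l_1 − l_2) / l_1 = (0.912 − 0.911) / 0.912
     = 0.001 / 0.912 = 0.001096… → 0.00

0.00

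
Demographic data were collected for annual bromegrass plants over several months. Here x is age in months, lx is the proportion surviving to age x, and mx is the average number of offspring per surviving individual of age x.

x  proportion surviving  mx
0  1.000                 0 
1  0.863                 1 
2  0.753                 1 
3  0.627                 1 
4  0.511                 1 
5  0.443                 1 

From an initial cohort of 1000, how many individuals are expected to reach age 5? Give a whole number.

Expected survivors = N0 · l_5 = 1000 × 0.443 = 443 → 443

443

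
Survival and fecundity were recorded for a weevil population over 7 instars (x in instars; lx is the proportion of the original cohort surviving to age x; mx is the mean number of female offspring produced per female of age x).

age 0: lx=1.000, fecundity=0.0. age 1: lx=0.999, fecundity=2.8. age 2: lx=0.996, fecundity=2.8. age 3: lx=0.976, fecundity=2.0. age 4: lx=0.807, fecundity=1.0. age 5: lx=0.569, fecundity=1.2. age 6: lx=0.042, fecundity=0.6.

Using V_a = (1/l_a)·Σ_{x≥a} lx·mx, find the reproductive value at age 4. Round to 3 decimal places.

lx·mx for x ≥ 4: 0.807, 0.6828, 0.0252 → sum = 1.515
V_4 = 1.515 / l_4 = 1.515 / 0.807 = 1.877323… → 1.877

1.877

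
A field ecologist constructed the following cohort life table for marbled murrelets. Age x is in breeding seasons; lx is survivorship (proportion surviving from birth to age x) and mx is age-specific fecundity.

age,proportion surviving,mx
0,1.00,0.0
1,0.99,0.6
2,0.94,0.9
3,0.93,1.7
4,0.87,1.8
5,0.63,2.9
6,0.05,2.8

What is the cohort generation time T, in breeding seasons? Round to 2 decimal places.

3.55

lx·mx: 0, 0.594, 0.846, 1.581, 1.566, 1.827, 0.14 → R0 = 6.554
x·lx·mx: 0, 0.594, 1.692, 4.743, 6.264, 9.135, 0.84 → Σ = 23.268
T = 23.268 / 6.554 = 3.550198… → 3.55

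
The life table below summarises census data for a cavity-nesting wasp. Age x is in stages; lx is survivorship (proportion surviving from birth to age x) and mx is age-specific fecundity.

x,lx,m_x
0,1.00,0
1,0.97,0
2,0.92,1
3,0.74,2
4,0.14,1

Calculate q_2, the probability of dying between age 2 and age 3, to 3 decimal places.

0.196

q_2 = (l_2 − l_3) / l_2 = (0.92 − 0.74) / 0.92
     = 0.18 / 0.92 = 0.195652… → 0.196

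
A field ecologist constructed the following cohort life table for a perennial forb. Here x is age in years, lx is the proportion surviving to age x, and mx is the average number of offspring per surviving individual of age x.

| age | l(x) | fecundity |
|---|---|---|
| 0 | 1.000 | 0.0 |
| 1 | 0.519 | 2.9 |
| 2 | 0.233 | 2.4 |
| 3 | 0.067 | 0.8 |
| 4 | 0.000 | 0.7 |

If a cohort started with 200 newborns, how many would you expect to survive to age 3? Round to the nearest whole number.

13

Expected survivors = N0 · l_3 = 200 × 0.067 = 13.4 → 13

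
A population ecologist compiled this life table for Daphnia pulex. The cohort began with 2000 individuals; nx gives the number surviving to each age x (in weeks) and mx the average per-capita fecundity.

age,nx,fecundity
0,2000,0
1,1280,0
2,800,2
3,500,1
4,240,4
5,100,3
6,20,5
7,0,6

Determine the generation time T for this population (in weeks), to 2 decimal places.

3.08

lx = nx/n0 = nx/2000: 1, 0.64, 0.4, 0.25, 0.12, 0.05, 0.01, 0
lx·mx: 0, 0, 0.8, 0.25, 0.48, 0.15, 0.05, 0 → R0 = 1.73
x·lx·mx: 0, 0, 1.6, 0.75, 1.92, 0.75, 0.3, 0 → Σ = 5.32
T = 5.32 / 1.73 = 3.075145… → 3.08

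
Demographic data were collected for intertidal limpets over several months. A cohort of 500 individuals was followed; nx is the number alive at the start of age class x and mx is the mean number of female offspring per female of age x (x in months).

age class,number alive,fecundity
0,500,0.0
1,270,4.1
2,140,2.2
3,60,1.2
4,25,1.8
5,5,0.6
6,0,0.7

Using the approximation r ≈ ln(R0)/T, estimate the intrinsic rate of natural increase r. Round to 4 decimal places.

0.8068

lx = nx/n0 = nx/500: 1, 0.54, 0.28, 0.12, 0.05, 0.01, 0
R0 = Σ lx·mx = 0 + 2.214 + 0.616 + 0.144 + 0.09 + 0.006 + 0 = 3.07
Σ x·lx·mx = 4.268; T = 4.268/3.07 = 1.39023…
r ≈ ln(R0)/T = ln(3.07)/1.39023… = 0.80683… → 0.8068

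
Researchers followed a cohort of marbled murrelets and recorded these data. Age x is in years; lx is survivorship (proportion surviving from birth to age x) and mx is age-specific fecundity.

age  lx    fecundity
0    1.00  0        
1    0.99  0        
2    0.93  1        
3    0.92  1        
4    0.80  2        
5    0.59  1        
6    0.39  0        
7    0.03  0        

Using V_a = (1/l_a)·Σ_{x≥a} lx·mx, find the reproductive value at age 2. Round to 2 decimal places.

lx·mx for x ≥ 2: 0.93, 0.92, 1.6, 0.59, 0, 0 → sum = 4.04
V_2 = 4.04 / l_2 = 4.04 / 0.93 = 4.344086… → 4.34

4.34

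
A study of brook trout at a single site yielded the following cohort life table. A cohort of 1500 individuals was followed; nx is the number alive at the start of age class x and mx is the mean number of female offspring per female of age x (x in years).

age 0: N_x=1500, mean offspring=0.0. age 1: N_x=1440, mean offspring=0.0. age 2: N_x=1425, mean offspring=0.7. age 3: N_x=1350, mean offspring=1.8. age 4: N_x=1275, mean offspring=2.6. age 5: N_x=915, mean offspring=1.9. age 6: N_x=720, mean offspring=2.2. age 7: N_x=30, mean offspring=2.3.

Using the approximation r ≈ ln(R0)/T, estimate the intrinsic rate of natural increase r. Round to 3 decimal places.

lx = nx/n0 = nx/1500: 1, 0.96, 0.95, 0.9, 0.85, 0.61, 0.48, 0.02
R0 = Σ lx·mx = 0 + 0 + 0.665 + 1.62 + 2.21 + 1.159 + 1.056 + 0.046 = 6.756
Σ x·lx·mx = 27.483; T = 27.483/6.756 = 4.06794…
r ≈ ln(R0)/T = ln(6.756)/4.06794… = 0.46963… → 0.470

0.470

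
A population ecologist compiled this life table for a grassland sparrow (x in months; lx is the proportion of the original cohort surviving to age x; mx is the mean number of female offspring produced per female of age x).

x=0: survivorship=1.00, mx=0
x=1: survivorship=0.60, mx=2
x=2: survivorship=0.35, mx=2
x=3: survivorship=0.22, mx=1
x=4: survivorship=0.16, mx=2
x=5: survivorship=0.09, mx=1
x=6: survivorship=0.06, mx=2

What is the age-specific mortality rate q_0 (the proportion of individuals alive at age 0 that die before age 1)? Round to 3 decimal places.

0.400

q_0 = (l_0 − l_1) / l_0 = (1 − 0.6) / 1
     = 0.4 / 1 = 0.4 → 0.400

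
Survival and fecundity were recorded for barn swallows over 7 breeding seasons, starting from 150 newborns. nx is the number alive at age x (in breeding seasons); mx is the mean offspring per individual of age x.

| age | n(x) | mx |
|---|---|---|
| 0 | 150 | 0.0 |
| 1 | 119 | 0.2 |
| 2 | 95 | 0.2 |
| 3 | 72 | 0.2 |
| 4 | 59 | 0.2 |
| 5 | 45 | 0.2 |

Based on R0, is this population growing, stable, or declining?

declining

lx = nx/n0 = nx/150: 1, 0.79333…, 0.63333…, 0.48, 0.39333…, 0.3
R0 = Σ lx·mx = 0 + 0.158667… + 0.126667… + 0.096 + 0.078667… + 0.06 = 0.52…
R0 < 1, so the population is declining.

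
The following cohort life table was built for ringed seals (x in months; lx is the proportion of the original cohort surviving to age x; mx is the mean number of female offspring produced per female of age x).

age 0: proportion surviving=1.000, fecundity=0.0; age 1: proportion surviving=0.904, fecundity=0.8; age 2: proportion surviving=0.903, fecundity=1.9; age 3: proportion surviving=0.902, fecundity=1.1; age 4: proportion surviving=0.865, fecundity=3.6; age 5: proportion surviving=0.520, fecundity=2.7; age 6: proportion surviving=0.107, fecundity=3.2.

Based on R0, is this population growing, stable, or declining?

growing

R0 = Σ lx·mx = 0 + 0.7232 + 1.7157 + 0.9922 + 3.114 + 1.404 + 0.3424 = 8.2915
R0 > 1, so the population is growing.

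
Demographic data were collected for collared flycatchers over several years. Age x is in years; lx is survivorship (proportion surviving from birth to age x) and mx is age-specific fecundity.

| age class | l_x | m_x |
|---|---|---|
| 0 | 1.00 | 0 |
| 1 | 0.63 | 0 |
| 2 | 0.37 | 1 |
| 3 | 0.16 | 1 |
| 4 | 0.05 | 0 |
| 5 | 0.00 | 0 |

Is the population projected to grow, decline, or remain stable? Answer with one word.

declining

R0 = Σ lx·mx = 0 + 0 + 0.37 + 0.16 + 0 + 0 = 0.53
R0 < 1, so the population is declining.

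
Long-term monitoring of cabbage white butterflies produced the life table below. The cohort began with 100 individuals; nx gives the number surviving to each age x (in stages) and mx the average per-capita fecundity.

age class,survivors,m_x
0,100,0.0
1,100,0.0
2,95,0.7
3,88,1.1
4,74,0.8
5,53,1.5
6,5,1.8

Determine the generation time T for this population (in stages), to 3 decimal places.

lx = nx/n0 = nx/100: 1, 1, 0.95, 0.88, 0.74, 0.53, 0.05
lx·mx: 0, 0, 0.665, 0.968, 0.592, 0.795, 0.09 → R0 = 3.11
x·lx·mx: 0, 0, 1.33, 2.904, 2.368, 3.975, 0.54 → Σ = 11.117
T = 11.117 / 3.11 = 3.574598… → 3.575

3.575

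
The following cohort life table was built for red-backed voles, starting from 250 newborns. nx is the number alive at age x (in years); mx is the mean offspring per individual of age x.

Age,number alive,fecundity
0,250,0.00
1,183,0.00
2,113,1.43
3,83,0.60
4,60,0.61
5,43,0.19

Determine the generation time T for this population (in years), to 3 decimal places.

lx = nx/n0 = nx/250: 1, 0.732, 0.452, 0.332, 0.24, 0.172
lx·mx: 0, 0, 0.64636, 0.1992, 0.1464, 0.03268 → R0 = 1.02464
x·lx·mx: 0, 0, 1.29272, 0.5976, 0.5856, 0.1634 → Σ = 2.63932
T = 2.63932 / 1.02464 = 2.575851… → 2.576

2.576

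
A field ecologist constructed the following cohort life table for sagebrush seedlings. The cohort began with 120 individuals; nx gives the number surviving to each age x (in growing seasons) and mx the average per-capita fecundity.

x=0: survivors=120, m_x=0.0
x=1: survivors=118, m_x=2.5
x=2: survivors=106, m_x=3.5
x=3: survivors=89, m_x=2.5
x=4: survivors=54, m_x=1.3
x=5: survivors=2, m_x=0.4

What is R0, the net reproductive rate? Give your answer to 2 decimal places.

8.00

lx = nx/n0 = nx/120: 1, 0.98333…, 0.88333…, 0.74167…, 0.45, 0.01667…
lx·mx by age: 0, 2.458333…, 3.091667…, 1.854167…, 0.585, 0.006667…
R0 = Σ lx·mx = 7.995833… → 8.00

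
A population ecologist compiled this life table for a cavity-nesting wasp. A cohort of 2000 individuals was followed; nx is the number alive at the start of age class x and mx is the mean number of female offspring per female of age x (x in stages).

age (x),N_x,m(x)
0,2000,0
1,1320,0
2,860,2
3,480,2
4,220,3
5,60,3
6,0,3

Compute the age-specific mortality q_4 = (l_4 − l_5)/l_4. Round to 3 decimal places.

0.727

lx = nx/n0 = nx/2000: 1, 0.66, 0.43, 0.24, 0.11, 0.03, 0
q_4 = (l_4 − l_5) / l_4 = (0.11 − 0.03) / 0.11
     = 0.08 / 0.11 = 0.727273… → 0.727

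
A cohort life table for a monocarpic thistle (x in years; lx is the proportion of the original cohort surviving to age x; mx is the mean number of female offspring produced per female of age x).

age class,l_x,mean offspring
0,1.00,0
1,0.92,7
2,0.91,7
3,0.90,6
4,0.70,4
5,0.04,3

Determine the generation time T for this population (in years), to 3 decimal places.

lx·mx: 0, 6.44, 6.37, 5.4, 2.8, 0.12 → R0 = 21.13
x·lx·mx: 0, 6.44, 12.74, 16.2, 11.2, 0.6 → Σ = 47.18
T = 47.18 / 21.13 = 2.232844… → 2.233

2.233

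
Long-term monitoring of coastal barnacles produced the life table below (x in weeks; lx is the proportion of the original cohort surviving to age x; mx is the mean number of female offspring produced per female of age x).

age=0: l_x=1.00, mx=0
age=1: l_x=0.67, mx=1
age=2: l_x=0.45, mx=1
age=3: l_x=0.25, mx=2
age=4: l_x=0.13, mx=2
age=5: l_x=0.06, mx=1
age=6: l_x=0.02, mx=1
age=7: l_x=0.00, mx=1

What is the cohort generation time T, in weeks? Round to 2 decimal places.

2.31

lx·mx: 0, 0.67, 0.45, 0.5, 0.26, 0.06, 0.02, 0 → R0 = 1.96
x·lx·mx: 0, 0.67, 0.9, 1.5, 1.04, 0.3, 0.12, 0 → Σ = 4.53
T = 4.53 / 1.96 = 2.311224… → 2.31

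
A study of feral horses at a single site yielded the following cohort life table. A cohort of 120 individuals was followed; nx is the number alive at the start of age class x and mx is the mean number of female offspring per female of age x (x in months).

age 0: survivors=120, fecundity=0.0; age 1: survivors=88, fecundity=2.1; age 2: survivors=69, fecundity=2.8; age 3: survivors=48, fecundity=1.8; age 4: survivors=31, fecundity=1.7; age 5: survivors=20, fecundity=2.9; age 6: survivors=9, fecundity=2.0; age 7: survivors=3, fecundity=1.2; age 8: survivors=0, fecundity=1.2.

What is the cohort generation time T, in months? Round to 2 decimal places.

2.45

lx = nx/n0 = nx/120: 1, 0.73333…, 0.575, 0.4, 0.25833…, 0.16667…, 0.075, 0.025, 0
lx·mx: 0, 1.54…, 1.61, 0.72, 0.439167…, 0.483333…, 0.15, 0.03, 0 → R0 = 4.9725…
x·lx·mx: 0, 1.54…, 3.22, 2.16, 1.756667…, 2.416667…, 0.9, 0.21, 0 → Σ = 12.203333…
T = 12.203333… / 4.9725… = 2.454165… → 2.45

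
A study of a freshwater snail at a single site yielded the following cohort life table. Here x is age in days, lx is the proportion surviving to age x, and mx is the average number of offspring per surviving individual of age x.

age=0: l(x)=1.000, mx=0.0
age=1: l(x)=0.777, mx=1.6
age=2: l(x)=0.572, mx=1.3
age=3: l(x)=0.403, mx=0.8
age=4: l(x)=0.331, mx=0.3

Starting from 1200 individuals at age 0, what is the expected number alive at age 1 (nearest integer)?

Expected survivors = N0 · l_1 = 1200 × 0.777 = 932.4 → 932

932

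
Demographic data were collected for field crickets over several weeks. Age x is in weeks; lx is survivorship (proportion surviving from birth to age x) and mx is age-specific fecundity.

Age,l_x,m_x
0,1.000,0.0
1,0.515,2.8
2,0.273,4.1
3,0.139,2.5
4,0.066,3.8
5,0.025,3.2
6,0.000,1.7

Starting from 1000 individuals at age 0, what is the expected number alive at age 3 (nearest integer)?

139

Expected survivors = N0 · l_3 = 1000 × 0.139 = 139 → 139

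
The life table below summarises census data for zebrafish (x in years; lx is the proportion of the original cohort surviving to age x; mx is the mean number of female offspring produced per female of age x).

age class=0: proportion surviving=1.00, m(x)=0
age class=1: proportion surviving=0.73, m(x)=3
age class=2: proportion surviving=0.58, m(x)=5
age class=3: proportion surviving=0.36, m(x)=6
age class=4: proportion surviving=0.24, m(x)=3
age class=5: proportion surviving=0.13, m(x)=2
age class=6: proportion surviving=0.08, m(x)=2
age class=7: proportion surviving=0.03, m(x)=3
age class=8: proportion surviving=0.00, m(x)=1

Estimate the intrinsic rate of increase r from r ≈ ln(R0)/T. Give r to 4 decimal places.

R0 = Σ lx·mx = 0 + 2.19 + 2.9 + 2.16 + 0.72 + 0.26 + 0.16 + 0.09 + 0 = 8.48
Σ x·lx·mx = 20.24; T = 20.24/8.48 = 2.38679…
r ≈ ln(R0)/T = ln(8.48)/2.38679… = 0.895642… → 0.8956

0.8956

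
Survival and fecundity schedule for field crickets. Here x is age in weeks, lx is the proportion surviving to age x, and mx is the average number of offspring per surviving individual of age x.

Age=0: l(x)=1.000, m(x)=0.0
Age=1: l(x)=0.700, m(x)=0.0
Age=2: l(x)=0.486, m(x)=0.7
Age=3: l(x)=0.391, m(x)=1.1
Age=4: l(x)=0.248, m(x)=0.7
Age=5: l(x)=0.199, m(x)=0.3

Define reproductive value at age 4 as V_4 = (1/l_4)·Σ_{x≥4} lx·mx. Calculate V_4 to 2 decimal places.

lx·mx for x ≥ 4: 0.1736, 0.0597 → sum = 0.2333
V_4 = 0.2333 / l_4 = 0.2333 / 0.248 = 0.940726… → 0.94

0.94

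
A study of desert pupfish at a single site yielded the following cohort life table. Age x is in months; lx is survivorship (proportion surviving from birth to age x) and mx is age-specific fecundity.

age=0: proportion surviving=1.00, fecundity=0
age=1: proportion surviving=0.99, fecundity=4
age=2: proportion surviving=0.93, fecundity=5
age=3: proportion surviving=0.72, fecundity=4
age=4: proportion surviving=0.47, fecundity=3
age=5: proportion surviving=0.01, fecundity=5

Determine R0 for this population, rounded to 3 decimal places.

lx·mx by age: 0, 3.96, 4.65, 2.88, 1.41, 0.05
R0 = Σ lx·mx = 12.95 → 12.950

12.950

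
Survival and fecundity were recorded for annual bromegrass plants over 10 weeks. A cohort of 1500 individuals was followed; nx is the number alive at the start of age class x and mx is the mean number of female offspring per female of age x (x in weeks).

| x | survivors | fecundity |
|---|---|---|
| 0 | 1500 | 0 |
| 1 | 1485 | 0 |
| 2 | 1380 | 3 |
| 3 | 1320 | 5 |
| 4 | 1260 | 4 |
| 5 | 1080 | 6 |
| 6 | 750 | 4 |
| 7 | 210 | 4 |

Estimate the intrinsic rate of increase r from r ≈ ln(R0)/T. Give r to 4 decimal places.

0.7133

lx = nx/n0 = nx/1500: 1, 0.99, 0.92, 0.88, 0.84, 0.72, 0.5, 0.14
R0 = Σ lx·mx = 0 + 0 + 2.76 + 4.4 + 3.36 + 4.32 + 2 + 0.56 = 17.4
Σ x·lx·mx = 69.68; T = 69.68/17.4 = 4.0046…
r ≈ ln(R0)/T = ln(17.4)/4.0046… = 0.713298… → 0.7133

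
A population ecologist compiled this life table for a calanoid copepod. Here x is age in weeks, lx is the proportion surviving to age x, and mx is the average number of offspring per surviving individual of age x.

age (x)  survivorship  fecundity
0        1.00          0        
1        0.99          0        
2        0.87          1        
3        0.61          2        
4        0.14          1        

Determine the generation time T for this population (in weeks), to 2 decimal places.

lx·mx: 0, 0, 0.87, 1.22, 0.14 → R0 = 2.23
x·lx·mx: 0, 0, 1.74, 3.66, 0.56 → Σ = 5.96
T = 5.96 / 2.23 = 2.672646… → 2.67

2.67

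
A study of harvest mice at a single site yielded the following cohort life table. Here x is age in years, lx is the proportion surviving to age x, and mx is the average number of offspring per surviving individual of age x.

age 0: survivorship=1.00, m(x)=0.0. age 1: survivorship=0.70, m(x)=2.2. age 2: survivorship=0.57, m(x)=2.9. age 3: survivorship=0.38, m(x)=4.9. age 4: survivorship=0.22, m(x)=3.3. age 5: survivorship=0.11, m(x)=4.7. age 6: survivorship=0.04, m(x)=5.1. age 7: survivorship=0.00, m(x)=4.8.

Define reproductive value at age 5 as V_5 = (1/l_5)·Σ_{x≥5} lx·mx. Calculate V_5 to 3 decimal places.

lx·mx for x ≥ 5: 0.517, 0.204, 0 → sum = 0.721
V_5 = 0.721 / l_5 = 0.721 / 0.11 = 6.554545… → 6.555

6.555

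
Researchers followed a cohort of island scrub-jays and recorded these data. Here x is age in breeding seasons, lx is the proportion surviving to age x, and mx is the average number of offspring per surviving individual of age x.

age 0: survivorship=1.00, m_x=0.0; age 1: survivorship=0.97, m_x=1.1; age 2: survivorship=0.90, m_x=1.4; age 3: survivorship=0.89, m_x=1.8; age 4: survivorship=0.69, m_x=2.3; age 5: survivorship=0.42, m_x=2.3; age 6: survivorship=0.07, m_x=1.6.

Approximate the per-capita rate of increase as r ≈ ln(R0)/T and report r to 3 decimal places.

R0 = Σ lx·mx = 0 + 1.067 + 1.26 + 1.602 + 1.587 + 0.966 + 0.112 = 6.594
Σ x·lx·mx = 20.243; T = 20.243/6.594 = 3.06991…
r ≈ ln(R0)/T = ln(6.594)/3.06991… = 0.6144… → 0.614

0.614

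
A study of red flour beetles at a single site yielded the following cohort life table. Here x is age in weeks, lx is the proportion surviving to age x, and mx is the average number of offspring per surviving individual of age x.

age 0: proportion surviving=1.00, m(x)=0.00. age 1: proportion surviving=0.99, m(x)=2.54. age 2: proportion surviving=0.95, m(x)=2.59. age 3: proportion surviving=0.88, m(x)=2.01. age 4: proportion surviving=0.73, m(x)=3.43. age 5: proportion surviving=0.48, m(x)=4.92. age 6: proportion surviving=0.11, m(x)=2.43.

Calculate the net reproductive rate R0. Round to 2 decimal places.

lx·mx by age: 0, 2.5146, 2.4605, 1.7688, 2.5039, 2.3616, 0.2673
R0 = Σ lx·mx = 11.8767 → 11.88

11.88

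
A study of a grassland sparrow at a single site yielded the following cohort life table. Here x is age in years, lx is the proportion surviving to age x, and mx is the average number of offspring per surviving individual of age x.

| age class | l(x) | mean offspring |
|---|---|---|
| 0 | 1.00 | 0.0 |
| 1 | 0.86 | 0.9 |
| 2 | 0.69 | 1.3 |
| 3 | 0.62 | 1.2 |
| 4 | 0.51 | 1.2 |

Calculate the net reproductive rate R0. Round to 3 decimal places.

3.027

lx·mx by age: 0, 0.774, 0.897, 0.744, 0.612
R0 = Σ lx·mx = 3.027 → 3.027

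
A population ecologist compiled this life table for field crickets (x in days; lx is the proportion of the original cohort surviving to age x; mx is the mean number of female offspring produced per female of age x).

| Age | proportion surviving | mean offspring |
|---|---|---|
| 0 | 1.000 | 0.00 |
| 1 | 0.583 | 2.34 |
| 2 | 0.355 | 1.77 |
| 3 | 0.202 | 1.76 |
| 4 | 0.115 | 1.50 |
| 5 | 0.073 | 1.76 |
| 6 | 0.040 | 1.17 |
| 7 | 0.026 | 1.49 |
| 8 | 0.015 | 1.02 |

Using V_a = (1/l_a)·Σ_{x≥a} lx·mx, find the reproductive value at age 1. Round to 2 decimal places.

lx·mx for x ≥ 1: 1.36422, 0.62835, 0.35552, 0.1725, 0.12848, 0.0468, 0.03874, 0.0153 → sum = 2.74991
V_1 = 2.74991 / l_1 = 2.74991 / 0.583 = 4.716827… → 4.72

4.72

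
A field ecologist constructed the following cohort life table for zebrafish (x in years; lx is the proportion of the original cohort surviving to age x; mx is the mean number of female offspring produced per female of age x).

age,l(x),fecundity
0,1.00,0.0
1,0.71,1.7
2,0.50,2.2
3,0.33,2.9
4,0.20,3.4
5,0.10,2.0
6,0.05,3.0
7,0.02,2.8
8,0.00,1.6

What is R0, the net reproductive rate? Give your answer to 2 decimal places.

4.35

lx·mx by age: 0, 1.207, 1.1, 0.957, 0.68, 0.2, 0.15, 0.056, 0
R0 = Σ lx·mx = 4.35 → 4.35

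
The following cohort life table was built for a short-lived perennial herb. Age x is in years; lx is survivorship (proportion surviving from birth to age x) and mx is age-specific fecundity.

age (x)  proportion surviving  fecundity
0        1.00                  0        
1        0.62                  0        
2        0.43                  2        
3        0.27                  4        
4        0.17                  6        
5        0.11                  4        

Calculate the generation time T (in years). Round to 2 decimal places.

3.31

lx·mx: 0, 0, 0.86, 1.08, 1.02, 0.44 → R0 = 3.4
x·lx·mx: 0, 0, 1.72, 3.24, 4.08, 2.2 → Σ = 11.24
T = 11.24 / 3.4 = 3.305882… → 3.31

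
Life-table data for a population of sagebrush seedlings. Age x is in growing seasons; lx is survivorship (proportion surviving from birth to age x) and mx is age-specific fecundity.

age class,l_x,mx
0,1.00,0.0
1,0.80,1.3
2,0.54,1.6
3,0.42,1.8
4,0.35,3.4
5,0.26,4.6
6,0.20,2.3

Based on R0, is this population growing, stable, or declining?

growing

R0 = Σ lx·mx = 0 + 1.04 + 0.864 + 0.756 + 1.19 + 1.196 + 0.46 = 5.506
R0 > 1, so the population is growing.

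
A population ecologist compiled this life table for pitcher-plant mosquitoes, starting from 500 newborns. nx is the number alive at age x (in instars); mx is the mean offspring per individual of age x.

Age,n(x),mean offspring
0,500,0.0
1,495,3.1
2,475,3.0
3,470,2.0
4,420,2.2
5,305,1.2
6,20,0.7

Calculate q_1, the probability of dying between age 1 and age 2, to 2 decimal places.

lx = nx/n0 = nx/500: 1, 0.99, 0.95, 0.94, 0.84, 0.61, 0.04
q_1 = (l_1 − l_2) / l_1 = (0.99 − 0.95) / 0.99
     = 0.04 / 0.99 = 0.040404… → 0.04

0.04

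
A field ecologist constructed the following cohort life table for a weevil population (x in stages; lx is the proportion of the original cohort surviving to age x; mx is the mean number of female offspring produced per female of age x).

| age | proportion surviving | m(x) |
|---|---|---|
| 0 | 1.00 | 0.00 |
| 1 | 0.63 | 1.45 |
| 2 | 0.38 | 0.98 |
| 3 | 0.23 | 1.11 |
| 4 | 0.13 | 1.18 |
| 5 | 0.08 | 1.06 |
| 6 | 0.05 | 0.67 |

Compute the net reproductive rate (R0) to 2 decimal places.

lx·mx by age: 0, 0.9135, 0.3724, 0.2553, 0.1534, 0.0848, 0.0335
R0 = Σ lx·mx = 1.8129 → 1.81

1.81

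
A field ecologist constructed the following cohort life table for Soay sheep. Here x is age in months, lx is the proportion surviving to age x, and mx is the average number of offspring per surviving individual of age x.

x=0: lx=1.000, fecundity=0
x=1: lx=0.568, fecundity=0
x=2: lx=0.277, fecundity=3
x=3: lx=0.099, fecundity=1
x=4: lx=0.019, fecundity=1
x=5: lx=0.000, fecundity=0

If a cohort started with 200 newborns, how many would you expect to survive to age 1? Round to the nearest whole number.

Expected survivors = N0 · l_1 = 200 × 0.568 = 113.6 → 114

114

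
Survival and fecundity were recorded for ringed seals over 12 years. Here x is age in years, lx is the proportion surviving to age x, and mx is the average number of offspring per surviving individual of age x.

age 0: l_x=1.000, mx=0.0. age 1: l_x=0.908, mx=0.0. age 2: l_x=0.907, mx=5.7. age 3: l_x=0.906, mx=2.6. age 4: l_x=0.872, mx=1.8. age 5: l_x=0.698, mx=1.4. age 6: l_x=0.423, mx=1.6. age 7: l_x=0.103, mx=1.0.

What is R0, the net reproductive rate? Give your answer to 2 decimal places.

10.85

lx·mx by age: 0, 0, 5.1699, 2.3556, 1.5696, 0.9772, 0.6768, 0.103
R0 = Σ lx·mx = 10.8521 → 10.85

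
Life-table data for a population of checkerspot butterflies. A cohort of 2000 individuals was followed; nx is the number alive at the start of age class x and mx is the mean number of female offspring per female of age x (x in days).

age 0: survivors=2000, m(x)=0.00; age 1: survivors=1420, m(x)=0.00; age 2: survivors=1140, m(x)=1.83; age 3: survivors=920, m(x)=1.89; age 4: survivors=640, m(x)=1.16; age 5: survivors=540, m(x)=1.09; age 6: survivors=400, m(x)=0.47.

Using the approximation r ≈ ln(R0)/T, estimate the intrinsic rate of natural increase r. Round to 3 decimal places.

lx = nx/n0 = nx/2000: 1, 0.71, 0.57, 0.46, 0.32, 0.27, 0.2
R0 = Σ lx·mx = 0 + 0 + 1.0431 + 0.8694 + 0.3712 + 0.2943 + 0.094 = 2.672
Σ x·lx·mx = 8.2147; T = 8.2147/2.672 = 3.07436…
r ≈ ln(R0)/T = ln(2.672)/3.07436… = 0.31968… → 0.320

0.320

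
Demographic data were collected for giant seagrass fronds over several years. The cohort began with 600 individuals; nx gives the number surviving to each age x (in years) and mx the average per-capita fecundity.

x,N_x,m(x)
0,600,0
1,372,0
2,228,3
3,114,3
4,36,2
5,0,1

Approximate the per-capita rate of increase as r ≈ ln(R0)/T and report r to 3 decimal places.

0.247

lx = nx/n0 = nx/600: 1, 0.62, 0.38, 0.19, 0.06, 0
R0 = Σ lx·mx = 0 + 0 + 1.14 + 0.57 + 0.12 + 0 = 1.83
Σ x·lx·mx = 4.47; T = 4.47/1.83 = 2.44262…
r ≈ ln(R0)/T = ln(1.83)/2.44262… = 0.2474… → 0.247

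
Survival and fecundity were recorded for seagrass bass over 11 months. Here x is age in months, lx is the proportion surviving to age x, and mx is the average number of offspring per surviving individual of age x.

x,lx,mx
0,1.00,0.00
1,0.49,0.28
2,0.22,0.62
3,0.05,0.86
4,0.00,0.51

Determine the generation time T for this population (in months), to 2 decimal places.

lx·mx: 0, 0.1372, 0.1364, 0.043, 0 → R0 = 0.3166
x·lx·mx: 0, 0.1372, 0.2728, 0.129, 0 → Σ = 0.539
T = 0.539 / 0.3166 = 1.702464… → 1.70

1.70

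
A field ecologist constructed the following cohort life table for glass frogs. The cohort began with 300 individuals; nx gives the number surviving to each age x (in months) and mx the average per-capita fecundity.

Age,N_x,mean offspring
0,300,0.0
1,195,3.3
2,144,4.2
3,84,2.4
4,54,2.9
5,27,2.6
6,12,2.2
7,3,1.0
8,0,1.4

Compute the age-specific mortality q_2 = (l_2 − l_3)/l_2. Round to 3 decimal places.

0.417

lx = nx/n0 = nx/300: 1, 0.65, 0.48, 0.28, 0.18, 0.09, 0.04, 0.01, 0
q_2 = (l_2 − l_3) / l_2 = (0.48 − 0.28) / 0.48
     = 0.2 / 0.48 = 0.416667… → 0.417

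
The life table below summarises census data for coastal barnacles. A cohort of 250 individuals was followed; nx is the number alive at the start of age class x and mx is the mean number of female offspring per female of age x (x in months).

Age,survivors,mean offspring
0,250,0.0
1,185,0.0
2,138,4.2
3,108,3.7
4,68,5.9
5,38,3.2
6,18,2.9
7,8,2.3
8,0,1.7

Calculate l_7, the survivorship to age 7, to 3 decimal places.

0.032

l_7 = n_7/n_0 = 8/250 = 0.032 → 0.032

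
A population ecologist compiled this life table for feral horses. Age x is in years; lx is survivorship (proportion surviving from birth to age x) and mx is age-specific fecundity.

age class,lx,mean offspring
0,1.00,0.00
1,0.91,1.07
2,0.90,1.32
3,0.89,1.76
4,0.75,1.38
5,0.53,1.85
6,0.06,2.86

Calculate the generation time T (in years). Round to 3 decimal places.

lx·mx: 0, 0.9737, 1.188, 1.5664, 1.035, 0.9805, 0.1716 → R0 = 5.9152
x·lx·mx: 0, 0.9737, 2.376, 4.6992, 4.14, 4.9025, 1.0296 → Σ = 18.121
T = 18.121 / 5.9152 = 3.063464… → 3.063

3.063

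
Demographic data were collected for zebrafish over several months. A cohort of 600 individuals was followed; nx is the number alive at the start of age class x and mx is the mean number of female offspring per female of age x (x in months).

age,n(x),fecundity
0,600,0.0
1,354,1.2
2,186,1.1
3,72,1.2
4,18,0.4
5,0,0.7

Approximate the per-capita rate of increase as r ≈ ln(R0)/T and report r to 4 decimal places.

lx = nx/n0 = nx/600: 1, 0.59, 0.31, 0.12, 0.03, 0
R0 = Σ lx·mx = 0 + 0.708 + 0.341 + 0.144 + 0.012 + 0 = 1.205
Σ x·lx·mx = 1.87; T = 1.87/1.205 = 1.55187…
r ≈ ln(R0)/T = ln(1.205)/1.55187… = 0.120165… → 0.1202

0.1202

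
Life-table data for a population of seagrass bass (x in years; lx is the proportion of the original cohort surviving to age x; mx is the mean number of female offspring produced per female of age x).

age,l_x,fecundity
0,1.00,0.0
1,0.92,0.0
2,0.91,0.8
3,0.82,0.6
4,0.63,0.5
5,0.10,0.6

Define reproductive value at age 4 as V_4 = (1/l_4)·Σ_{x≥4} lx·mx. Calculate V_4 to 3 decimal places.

0.595

lx·mx for x ≥ 4: 0.315, 0.06 → sum = 0.375
V_4 = 0.375 / l_4 = 0.375 / 0.63 = 0.595238… → 0.595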